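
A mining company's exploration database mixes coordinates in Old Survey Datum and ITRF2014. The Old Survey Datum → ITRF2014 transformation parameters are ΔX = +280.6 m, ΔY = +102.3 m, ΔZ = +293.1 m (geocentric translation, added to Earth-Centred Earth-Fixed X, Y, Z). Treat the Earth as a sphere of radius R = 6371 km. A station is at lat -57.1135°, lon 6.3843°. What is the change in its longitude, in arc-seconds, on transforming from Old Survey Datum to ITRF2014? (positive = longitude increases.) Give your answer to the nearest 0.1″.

sin φ = -0.839748, cos φ = 0.542977, sin λ = 0.111197, cos λ = 0.993798.
East component: ΔE = −sin λ·ΔX + cos λ·ΔY = −(0.111197)(280.6) + (0.993798)(102.3) = 70.46 m.
1° of latitude spans πR/180 = 111195 m; at latitude φ, 1° of longitude spans that × cos φ = 60376.2 m, so Δλ = 70.46 / 60376.2 × 3600 = 4.201″.

Δλ = 4.2″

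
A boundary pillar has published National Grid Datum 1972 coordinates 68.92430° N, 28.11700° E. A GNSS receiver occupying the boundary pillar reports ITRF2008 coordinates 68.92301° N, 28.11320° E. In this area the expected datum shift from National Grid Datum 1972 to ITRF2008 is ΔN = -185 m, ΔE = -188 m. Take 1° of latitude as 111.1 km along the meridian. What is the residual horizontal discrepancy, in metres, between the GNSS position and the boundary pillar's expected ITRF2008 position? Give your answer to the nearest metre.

Observed coordinate differences: Δφ = -0.00129°, Δλ = -0.00380°.
Converting to metres (1° lat = 111100 m, cos φ = 0.359601): observed ΔN = -143.3 m, observed ΔE = -151.8 m.
Subtracting the expected shift leaves a residual of -143.3 − (-185) = 41.7 m north and -151.8 − (-188) = 36.2 m east.
Residual distance = √(41.7² + 36.2²) = 55.2 m.

55 m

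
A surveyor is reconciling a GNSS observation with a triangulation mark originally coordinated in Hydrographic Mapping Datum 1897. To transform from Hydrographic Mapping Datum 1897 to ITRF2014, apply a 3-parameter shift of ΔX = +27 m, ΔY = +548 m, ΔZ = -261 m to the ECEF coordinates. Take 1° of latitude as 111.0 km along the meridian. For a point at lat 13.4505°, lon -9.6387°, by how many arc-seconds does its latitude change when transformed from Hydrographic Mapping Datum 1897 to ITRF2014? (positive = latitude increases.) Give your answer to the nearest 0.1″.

Δφ = -7.7″

sin φ = 0.232605, cos φ = 0.972571, sin λ = -0.167435, cos λ = 0.985883.
North component: ΔN = −sin φ cos λ·ΔX − sin φ sin λ·ΔY + cos φ·ΔZ = −(0.232605)(0.985883)(27) − (0.232605)(-0.167435)(548) + (0.972571)(-261) = -238.69 m.
1° of latitude spans 111000 m, so Δφ = -238.69 / 111000 × 3600 = -7.741″.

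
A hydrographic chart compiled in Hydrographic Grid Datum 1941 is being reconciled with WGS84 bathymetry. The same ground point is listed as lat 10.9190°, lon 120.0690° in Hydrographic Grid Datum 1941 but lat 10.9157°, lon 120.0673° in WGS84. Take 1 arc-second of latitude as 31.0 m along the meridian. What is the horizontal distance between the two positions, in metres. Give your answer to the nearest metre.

413 m

Δφ = 10.9157° − 10.9190° = -0.0033°; Δλ = 120.0673° − 120.0690° = -0.0017°.
1° of latitude = 3600 × 31.00 = 111600 m.
ΔN = Δφ × 111600 = -368.3 m; ΔE = Δλ × 111600 × cos(10.9190°) = -0.0017 × 111600 × 0.981896 = -186.3 m.
Distance = √(ΔE² + ΔN²) = √((-186.3)² + (-368.3)²) = 412.7 m.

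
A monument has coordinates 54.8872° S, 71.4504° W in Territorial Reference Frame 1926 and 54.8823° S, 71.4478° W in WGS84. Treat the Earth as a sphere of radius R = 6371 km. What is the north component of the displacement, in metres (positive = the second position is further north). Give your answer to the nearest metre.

ΔN = 545 m

Δφ = -54.8823° − -54.8872° = +0.0049°; Δλ = -71.4478° − -71.4504° = +0.0026°.
1° along a meridian = πR/180 = 111195 m.
ΔN = Δφ × 111195 = 544.9 m; ΔE = Δλ × 111195 × cos(-54.8872°) = +0.0026 × 111195 × 0.575188 = 166.3 m.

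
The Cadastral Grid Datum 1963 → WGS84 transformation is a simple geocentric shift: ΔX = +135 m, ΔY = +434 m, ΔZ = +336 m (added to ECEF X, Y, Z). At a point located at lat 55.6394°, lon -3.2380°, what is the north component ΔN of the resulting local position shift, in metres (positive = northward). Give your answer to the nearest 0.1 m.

ΔN = 98.6 m

The local north axis is (−sin φ cos λ, −sin φ sin λ, cos φ), giving ΔN = -111.265 + 20.236 + 189.638 = 98.61 m.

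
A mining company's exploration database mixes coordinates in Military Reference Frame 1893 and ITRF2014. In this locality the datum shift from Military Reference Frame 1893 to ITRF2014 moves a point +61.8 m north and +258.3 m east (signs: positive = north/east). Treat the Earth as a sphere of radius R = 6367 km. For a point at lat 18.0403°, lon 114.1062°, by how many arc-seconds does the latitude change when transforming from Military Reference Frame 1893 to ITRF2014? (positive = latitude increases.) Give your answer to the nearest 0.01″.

On a sphere of radius R, 1 rad of latitude = R, so Δφ = ΔN / R = 61.8 / 6367000 = 9.7063e-06 rad = 2.002″.

Δφ = 2.00″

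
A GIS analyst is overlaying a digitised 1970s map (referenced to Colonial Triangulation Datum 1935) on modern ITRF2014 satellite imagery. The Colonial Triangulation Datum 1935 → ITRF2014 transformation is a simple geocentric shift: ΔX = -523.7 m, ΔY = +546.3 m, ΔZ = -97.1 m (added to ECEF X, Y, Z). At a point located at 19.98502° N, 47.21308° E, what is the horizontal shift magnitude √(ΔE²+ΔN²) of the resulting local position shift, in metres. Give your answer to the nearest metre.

763 m

At φ = 19.98502°, λ = 47.21308°: sin φ = 0.341774, cos φ = 0.939782, sin λ = 0.733885, cos λ = 0.679274.
ΔE = −sin λ·ΔX + cos λ·ΔY = −(0.733885)·(-523.7) + (0.679274)·(546.3) = 755.42 m.
ΔN = −sin φ cos λ·ΔX − sin φ sin λ·ΔY + cos φ·ΔZ = −(0.341774)(0.679274)(-523.7) − (0.341774)(0.733885)(546.3) + (0.939782)(-97.1) = -106.70 m.
Horizontal magnitude = √(ΔE² + ΔN²) = √(755.42² + (-106.70)²) = 762.92 m.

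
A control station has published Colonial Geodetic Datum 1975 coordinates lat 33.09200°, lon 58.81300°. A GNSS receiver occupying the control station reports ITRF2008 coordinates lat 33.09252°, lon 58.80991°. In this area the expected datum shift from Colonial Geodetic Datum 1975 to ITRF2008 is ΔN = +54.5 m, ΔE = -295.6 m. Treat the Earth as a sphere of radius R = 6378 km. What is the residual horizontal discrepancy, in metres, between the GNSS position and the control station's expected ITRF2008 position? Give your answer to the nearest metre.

Observed coordinate differences: Δφ = +0.00052°, Δλ = -0.00309°.
Converting to metres (1° lat = 111317 m, cos φ = 0.837795): observed ΔN = 57.9 m, observed ΔE = -288.2 m.
Subtracting the expected shift leaves a residual of 57.9 − (54.5) = 3.4 m north and -288.2 − (-295.6) = 7.4 m east.
Residual distance = √(3.4² + 7.4²) = 8.2 m.

8 m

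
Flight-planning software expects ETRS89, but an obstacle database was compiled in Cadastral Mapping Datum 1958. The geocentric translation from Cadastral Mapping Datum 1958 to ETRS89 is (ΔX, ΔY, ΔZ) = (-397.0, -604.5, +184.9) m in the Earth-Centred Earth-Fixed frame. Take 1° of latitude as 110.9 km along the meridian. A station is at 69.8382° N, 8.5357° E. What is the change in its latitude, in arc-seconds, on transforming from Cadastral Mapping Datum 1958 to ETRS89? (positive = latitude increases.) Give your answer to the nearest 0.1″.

sin φ = 0.938723, cos φ = 0.344672, sin λ = 0.148426, cos λ = 0.988924.
North component: ΔN = −sin φ cos λ·ΔX − sin φ sin λ·ΔY + cos φ·ΔZ = −(0.938723)(0.988924)(-397.0) − (0.938723)(0.148426)(-604.5) + (0.344672)(184.9) = 516.50 m.
1° of latitude spans 110900 m, so Δφ = 516.50 / 110900 × 3600 = 16.766″.

Δφ = 16.8″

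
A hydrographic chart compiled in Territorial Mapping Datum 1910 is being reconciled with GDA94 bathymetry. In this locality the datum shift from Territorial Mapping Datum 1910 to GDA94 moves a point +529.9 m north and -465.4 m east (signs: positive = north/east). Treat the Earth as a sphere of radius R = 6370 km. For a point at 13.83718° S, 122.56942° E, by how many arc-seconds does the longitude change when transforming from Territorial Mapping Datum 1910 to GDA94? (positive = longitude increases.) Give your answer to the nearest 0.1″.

At latitude -13.83718°, cos φ = 0.970979.
One radian of longitude at latitude φ spans R cos φ, so Δλ = ΔE / (R cos φ) = -465.4 / (6370000 × 0.970979) = -7.5245e-05 rad = -15.520″.

Δλ = -15.5″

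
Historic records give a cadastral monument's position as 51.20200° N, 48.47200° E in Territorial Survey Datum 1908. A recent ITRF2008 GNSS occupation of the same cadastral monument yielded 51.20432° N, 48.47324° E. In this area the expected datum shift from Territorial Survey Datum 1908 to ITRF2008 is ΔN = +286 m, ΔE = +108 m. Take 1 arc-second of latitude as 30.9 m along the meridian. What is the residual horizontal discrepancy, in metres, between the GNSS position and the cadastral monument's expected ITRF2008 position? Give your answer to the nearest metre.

35 m

Observed coordinate differences: Δφ = +0.00232°, Δλ = +0.00124°.
Converting to metres (1° lat = 111240 m, cos φ = 0.626577): observed ΔN = 258.1 m, observed ΔE = 86.4 m.
Subtracting the expected shift leaves a residual of 258.1 − (286) = -27.9 m north and 86.4 − (108) = -21.6 m east.
Residual distance = √((-27.9)² + (-21.6)²) = 35.3 m.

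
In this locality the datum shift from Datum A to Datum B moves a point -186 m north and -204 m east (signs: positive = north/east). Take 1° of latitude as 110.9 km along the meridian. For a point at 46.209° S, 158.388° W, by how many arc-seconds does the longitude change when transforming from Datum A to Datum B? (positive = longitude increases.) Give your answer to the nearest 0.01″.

At latitude -46.209°, cos φ = 0.692030.
1° of longitude at this latitude = 110.9 × cos φ = 76.75 km, so Δλ = -204.0 / 76746.1 = -0.0026581° = -9.569″.

Δλ = -9.57″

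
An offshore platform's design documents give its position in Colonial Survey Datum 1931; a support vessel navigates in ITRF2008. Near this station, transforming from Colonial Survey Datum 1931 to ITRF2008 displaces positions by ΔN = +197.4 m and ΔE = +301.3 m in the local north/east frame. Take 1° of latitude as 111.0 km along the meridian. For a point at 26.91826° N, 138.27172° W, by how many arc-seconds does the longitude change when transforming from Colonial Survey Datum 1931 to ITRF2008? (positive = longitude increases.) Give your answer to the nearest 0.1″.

Δλ = 11.0″

At latitude 26.91826°, cos φ = 0.891653.
1° of longitude at this latitude = 111.0 × cos φ = 98.97 km, so Δλ = 301.3 / 98973.5 = 0.0030442° = 10.959″.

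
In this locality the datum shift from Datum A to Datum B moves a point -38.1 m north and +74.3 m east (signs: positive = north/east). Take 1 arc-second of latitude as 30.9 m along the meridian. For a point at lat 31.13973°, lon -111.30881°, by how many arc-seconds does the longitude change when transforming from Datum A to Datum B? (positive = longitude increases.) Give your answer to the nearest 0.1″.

Δλ = 2.8″

At latitude 31.13973°, cos φ = 0.855909.
1″ of longitude at this latitude = 30.90 × cos φ = 26.4476 m, so Δλ = 74.3 / 26.4476 = 2.809″.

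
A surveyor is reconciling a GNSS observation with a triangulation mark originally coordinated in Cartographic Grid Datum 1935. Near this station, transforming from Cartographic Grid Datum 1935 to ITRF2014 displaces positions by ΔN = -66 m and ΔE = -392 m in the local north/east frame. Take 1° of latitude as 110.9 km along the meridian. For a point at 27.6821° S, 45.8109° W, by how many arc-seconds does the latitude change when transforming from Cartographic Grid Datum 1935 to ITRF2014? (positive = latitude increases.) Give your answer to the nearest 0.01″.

Δφ = -2.14″

1° of latitude = 110.9 km, so Δφ = -66.0 / 110900 = -0.0005951° = -2.142″.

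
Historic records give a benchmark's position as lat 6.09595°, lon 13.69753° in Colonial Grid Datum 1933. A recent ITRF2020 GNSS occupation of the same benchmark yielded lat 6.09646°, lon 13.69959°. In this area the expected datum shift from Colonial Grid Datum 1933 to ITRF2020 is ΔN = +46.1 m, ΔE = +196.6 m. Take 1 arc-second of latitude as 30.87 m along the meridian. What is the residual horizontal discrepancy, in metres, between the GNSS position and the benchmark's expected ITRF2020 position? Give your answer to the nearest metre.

33 m

Observed coordinate differences: Δφ = +0.00051°, Δλ = +0.00206°.
Converting to metres (1° lat = 111132 m, cos φ = 0.994345): observed ΔN = 56.7 m, observed ΔE = 227.6 m.
Subtracting the expected shift leaves a residual of 56.7 − (46.1) = 10.6 m north and 227.6 − (196.6) = 31.0 m east.
Residual distance = √(10.6² + 31.0²) = 32.8 m.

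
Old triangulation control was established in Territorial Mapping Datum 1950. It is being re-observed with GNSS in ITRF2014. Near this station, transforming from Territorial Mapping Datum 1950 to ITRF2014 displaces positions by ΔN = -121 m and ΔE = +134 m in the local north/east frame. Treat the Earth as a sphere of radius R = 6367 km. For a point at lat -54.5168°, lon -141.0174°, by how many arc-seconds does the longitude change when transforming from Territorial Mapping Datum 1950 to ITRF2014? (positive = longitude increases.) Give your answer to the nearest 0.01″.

At latitude -54.5168°, cos φ = 0.580464.
One radian of longitude at latitude φ spans R cos φ, so Δλ = ΔE / (R cos φ) = 134.0 / (6367000 × 0.580464) = 3.6257e-05 rad = 7.479″.

Δλ = 7.48″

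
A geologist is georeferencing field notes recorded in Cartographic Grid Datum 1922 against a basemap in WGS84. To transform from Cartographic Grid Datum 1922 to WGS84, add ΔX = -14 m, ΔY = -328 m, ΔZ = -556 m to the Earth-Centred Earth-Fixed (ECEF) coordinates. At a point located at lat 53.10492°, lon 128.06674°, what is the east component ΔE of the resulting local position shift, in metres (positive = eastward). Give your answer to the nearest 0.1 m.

At φ = 53.10492°, λ = 128.06674°: sin φ = 0.799736, cos φ = 0.600352, sin λ = 0.787293, cos λ = -0.616579.
ΔE = −sin λ·ΔX + cos λ·ΔY = −(0.787293)·(-14) + (-0.616579)·(-328) = 213.26 m.

ΔE = 213.3 m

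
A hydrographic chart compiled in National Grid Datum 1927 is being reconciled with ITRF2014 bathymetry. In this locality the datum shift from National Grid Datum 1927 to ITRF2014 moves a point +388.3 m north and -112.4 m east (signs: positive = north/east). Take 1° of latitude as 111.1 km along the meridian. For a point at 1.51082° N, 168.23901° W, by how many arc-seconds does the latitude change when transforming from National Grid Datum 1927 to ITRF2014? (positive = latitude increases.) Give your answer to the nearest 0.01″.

Δφ = 12.58″

1° of latitude = 111.1 km, so Δφ = 388.3 / 111100 = 0.0034950° = 12.582″.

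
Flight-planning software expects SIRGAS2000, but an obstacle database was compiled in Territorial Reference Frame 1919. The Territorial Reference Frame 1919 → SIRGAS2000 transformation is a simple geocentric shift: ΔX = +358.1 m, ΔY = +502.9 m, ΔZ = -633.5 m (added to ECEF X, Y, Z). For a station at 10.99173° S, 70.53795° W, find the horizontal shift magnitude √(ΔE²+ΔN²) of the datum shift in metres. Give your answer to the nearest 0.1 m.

854.8 m

At φ = -10.99173°, λ = -70.53795°: sin φ = -0.190667, cos φ = 0.981655, sin λ = -0.942862, cos λ = 0.333182.
ΔE = −sin λ·ΔX + cos λ·ΔY = −(-0.942862)·(358.1) + (0.333182)·(502.9) = 505.20 m.
ΔN = −sin φ cos λ·ΔX − sin φ sin λ·ΔY + cos φ·ΔZ = −(-0.190667)(0.333182)(358.1) − (-0.190667)(-0.942862)(502.9) + (0.981655)(-633.5) = -689.54 m.
Horizontal magnitude = √(ΔE² + ΔN²) = √(505.20² + (-689.54)²) = 854.80 m.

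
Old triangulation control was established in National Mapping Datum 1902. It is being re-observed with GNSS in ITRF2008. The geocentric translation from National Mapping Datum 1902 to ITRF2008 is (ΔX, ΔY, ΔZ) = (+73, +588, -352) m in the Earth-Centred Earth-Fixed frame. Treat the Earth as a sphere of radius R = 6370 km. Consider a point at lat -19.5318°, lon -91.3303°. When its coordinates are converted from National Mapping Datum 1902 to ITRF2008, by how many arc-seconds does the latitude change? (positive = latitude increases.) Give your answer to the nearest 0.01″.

sin φ = -0.334330, cos φ = 0.942456, sin λ = -0.999730, cos λ = -0.023216.
North component: ΔN = −sin φ cos λ·ΔX − sin φ sin λ·ΔY + cos φ·ΔZ = −(-0.334330)(-0.023216)(73) − (-0.334330)(-0.999730)(588) + (0.942456)(-352) = -528.84 m.
1° of latitude spans πR/180 = 111177 m, so Δφ = -528.84 / 111177 × 3600 = -17.124″.

Δφ = -17.12″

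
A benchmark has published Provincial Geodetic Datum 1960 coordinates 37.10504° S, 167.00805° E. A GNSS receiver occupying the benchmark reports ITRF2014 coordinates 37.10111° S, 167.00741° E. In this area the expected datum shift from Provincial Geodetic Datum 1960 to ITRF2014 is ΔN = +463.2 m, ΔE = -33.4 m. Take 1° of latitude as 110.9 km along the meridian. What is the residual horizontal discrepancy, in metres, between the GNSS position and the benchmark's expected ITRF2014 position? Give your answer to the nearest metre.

36 m

Observed coordinate differences: Δφ = +0.00393°, Δλ = -0.00064°.
Converting to metres (1° lat = 110900 m, cos φ = 0.797531): observed ΔN = 435.8 m, observed ΔE = -56.6 m.
Subtracting the expected shift leaves a residual of 435.8 − (463.2) = -27.4 m north and -56.6 − (-33.4) = -23.2 m east.
Residual distance = √((-27.4)² + (-23.2)²) = 35.9 m.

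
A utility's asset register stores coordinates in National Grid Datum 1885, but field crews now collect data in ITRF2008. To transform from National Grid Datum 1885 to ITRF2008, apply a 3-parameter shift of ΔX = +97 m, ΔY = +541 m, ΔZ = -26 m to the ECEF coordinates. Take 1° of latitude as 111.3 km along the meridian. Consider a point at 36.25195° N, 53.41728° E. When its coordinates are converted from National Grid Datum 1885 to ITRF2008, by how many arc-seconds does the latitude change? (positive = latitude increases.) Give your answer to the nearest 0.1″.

sin φ = 0.591337, cos φ = 0.806424, sin λ = 0.802997, cos λ = 0.595983.
North component: ΔN = −sin φ cos λ·ΔX − sin φ sin λ·ΔY + cos φ·ΔZ = −(0.591337)(0.595983)(97) − (0.591337)(0.802997)(541) + (0.806424)(-26) = -312.04 m.
1° of latitude spans 111300 m, so Δφ = -312.04 / 111300 × 3600 = -10.093″.

Δφ = -10.1″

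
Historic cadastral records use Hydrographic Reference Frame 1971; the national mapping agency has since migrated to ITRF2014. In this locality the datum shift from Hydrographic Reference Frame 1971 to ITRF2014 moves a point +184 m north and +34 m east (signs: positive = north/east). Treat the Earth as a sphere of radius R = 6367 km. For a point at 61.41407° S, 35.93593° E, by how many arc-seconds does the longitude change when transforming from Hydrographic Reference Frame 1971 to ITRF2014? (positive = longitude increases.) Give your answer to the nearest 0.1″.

Δλ = 2.3″

At latitude -61.41407°, cos φ = 0.478476.
One radian of longitude at latitude φ spans R cos φ, so Δλ = ΔE / (R cos φ) = 34.0 / (6367000 × 0.478476) = 1.1161e-05 rad = 2.302″.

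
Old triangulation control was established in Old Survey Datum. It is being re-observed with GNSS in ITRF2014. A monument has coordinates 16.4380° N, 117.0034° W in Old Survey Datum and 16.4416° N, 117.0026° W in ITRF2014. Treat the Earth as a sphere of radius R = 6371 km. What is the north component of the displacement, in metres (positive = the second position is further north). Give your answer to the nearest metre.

ΔN = 400 m

Δφ = 16.4416° − 16.4380° = +0.0036°; Δλ = -117.0026° − -117.0034° = +0.0008°.
1° along a meridian = πR/180 = 111195 m.
ΔN = Δφ × 111195 = 400.3 m; ΔE = Δλ × 111195 × cos(16.4380°) = +0.0008 × 111195 × 0.959127 = 85.3 m.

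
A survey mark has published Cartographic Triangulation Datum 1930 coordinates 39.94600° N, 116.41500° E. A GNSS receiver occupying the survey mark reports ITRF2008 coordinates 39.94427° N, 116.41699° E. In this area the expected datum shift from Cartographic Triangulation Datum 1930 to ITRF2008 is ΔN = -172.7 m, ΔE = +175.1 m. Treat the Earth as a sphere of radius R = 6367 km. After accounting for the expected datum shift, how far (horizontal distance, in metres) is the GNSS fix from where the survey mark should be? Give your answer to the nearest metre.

Observed coordinate differences: Δφ = -0.00173°, Δλ = +0.00199°.
Converting to metres (1° lat = 111125 m, cos φ = 0.766650): observed ΔN = -192.2 m, observed ΔE = 169.5 m.
Subtracting the expected shift leaves a residual of -192.2 − (-172.7) = -19.5 m north and 169.5 − (175.1) = -5.6 m east.
Residual distance = √((-19.5)² + (-5.6)²) = 20.3 m.

20 m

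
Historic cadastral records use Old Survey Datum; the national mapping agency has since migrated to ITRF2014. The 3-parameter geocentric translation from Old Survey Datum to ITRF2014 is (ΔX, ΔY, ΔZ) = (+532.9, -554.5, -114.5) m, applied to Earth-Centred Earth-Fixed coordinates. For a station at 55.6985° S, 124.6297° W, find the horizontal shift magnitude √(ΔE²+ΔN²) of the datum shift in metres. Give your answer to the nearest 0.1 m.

At φ = -55.6985°, λ = -124.6297°: sin φ = -0.826084, cos φ = 0.563548, sin λ = -0.822842, cos λ = -0.568270.
ΔE = −sin λ·ΔX + cos λ·ΔY = −(-0.822842)·(532.9) + (-0.568270)·(-554.5) = 753.60 m.
ΔN = −sin φ cos λ·ΔX − sin φ sin λ·ΔY + cos φ·ΔZ = −(-0.826084)(-0.568270)(532.9) − (-0.826084)(-0.822842)(-554.5) + (0.563548)(-114.5) = 62.22 m.
Horizontal magnitude = √(ΔE² + ΔN²) = √(753.60² + 62.22²) = 756.16 m.

756.2 m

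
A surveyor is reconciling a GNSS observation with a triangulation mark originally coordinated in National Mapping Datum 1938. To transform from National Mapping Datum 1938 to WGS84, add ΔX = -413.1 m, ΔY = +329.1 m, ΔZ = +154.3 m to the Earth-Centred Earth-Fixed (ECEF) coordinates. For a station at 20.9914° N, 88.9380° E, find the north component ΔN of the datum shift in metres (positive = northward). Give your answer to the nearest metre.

ΔN = 29 m

The local north axis is (−sin φ cos λ, −sin φ sin λ, cos φ), giving ΔN = 2.743 − 117.873 + 144.060 = 28.93 m.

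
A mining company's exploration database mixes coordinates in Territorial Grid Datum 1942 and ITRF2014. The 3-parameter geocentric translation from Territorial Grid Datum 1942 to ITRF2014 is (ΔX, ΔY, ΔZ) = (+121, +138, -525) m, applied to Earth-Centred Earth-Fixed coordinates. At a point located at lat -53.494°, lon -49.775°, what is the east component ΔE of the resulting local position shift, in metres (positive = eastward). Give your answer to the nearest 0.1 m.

At φ = -53.494°, λ = -49.775°: sin φ = -0.803795, cos φ = 0.594907, sin λ = -0.763514, cos λ = 0.645791.
ΔE = −sin λ·ΔX + cos λ·ΔY = −(-0.763514)·(121) + (0.645791)·(138) = 181.50 m.

ΔE = 181.5 m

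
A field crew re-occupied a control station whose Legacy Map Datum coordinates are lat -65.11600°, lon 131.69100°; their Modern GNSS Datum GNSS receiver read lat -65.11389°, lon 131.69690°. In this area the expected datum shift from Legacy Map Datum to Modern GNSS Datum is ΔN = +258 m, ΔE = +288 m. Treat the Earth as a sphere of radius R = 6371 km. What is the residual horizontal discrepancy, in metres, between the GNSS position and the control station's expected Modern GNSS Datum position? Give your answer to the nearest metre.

26 m

Observed coordinate differences: Δφ = +0.00211°, Δλ = +0.00590°.
Converting to metres (1° lat = 111195 m, cos φ = 0.420783): observed ΔN = 234.6 m, observed ΔE = 276.1 m.
Subtracting the expected shift leaves a residual of 234.6 − (258) = -23.4 m north and 276.1 − (288) = -11.9 m east.
Residual distance = √((-23.4)² + (-11.9)²) = 26.3 m.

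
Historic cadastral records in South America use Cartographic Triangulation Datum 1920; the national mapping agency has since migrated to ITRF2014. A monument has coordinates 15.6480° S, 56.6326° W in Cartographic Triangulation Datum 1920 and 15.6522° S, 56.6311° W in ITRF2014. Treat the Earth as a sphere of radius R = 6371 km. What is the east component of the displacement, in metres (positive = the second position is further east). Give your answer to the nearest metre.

ΔE = 161 m

Δφ = -15.6522° − -15.6480° = -0.0042°; Δλ = -56.6311° − -56.6326° = +0.0015°.
1° along a meridian = πR/180 = 111195 m.
ΔN = Δφ × 111195 = -467.0 m; ΔE = Δλ × 111195 × cos(-15.6480°) = +0.0015 × 111195 × 0.962937 = 160.6 m.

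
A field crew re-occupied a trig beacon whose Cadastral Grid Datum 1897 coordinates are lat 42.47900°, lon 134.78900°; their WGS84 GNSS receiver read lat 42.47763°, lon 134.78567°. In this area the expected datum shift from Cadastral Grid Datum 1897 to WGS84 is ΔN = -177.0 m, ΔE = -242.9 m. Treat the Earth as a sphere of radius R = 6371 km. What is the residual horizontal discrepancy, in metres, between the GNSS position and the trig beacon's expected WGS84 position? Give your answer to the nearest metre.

Observed coordinate differences: Δφ = -0.00137°, Δλ = -0.00333°.
Converting to metres (1° lat = 111195 m, cos φ = 0.737525): observed ΔN = -152.3 m, observed ΔE = -273.1 m.
Subtracting the expected shift leaves a residual of -152.3 − (-177.0) = 24.7 m north and -273.1 − (-242.9) = -30.2 m east.
Residual distance = √(24.7² + (-30.2)²) = 39.0 m.

39 m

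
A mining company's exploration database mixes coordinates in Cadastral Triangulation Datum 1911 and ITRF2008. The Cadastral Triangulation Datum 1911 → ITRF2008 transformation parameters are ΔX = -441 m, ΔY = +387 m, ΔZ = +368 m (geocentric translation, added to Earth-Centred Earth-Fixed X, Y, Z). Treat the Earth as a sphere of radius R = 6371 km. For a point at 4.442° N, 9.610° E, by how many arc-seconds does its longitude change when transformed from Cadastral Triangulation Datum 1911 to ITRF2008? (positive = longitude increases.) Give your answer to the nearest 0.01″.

Δλ = 14.78″

sin φ = 0.077450, cos φ = 0.996996, sin λ = 0.166941, cos λ = 0.985967.
East component: ΔE = −sin λ·ΔX + cos λ·ΔY = −(0.166941)(-441) + (0.985967)(387) = 455.19 m.
1° of latitude spans πR/180 = 111195 m; at latitude φ, 1° of longitude spans that × cos φ = 110860.9 m, so Δλ = 455.19 / 110860.9 × 3600 = 14.781″.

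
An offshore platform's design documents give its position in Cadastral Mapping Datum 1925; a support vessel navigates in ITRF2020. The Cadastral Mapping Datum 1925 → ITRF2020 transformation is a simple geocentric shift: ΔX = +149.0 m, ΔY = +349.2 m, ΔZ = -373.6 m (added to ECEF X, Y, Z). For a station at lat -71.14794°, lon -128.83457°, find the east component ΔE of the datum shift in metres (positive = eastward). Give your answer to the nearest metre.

ΔE = -103 m

The local east axis at (φ, λ) is (−sin λ, cos λ, 0), so ΔE = −sin(-128.83457°)·149.0 + cos(-128.83457°)·349.2 = -102.91 m.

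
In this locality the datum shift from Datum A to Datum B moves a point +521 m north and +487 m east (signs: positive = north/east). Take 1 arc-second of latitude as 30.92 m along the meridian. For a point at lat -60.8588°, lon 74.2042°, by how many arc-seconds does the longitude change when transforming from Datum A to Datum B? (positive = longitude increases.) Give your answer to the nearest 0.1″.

Δλ = 32.3″

At latitude -60.8588°, cos φ = 0.486964.
1″ of longitude at this latitude = 30.92 × cos φ = 15.0569 m, so Δλ = 487.0 / 15.0569 = 32.344″.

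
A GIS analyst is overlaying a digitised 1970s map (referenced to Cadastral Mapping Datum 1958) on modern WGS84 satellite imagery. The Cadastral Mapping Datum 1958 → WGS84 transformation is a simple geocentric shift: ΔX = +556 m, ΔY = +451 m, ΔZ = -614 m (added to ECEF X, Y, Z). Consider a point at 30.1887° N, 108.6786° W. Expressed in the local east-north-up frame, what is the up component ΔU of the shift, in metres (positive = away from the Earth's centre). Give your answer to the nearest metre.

ΔU = -832 m

At φ = 30.1887°, λ = -108.6786°: sin φ = 0.502849, cos φ = 0.864374, sin λ = -0.947330, cos λ = -0.320259.
ΔU = cos φ cos λ·ΔX + cos φ sin λ·ΔY + sin φ·ΔZ = (0.864374)(-0.320259)(556) + (0.864374)(-0.947330)(451) + (0.502849)(-614) = -831.96 m.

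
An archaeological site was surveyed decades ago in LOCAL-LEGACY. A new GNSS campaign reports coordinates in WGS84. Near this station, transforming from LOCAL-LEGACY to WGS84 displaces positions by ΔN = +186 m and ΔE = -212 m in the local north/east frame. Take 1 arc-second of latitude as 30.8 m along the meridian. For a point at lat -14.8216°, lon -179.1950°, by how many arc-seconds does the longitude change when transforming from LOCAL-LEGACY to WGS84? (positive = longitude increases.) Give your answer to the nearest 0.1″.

At latitude -14.8216°, cos φ = 0.966727.
1″ of longitude at this latitude = 30.80 × cos φ = 29.7752 m, so Δλ = -212.0 / 29.7752 = -7.120″.

Δλ = -7.1″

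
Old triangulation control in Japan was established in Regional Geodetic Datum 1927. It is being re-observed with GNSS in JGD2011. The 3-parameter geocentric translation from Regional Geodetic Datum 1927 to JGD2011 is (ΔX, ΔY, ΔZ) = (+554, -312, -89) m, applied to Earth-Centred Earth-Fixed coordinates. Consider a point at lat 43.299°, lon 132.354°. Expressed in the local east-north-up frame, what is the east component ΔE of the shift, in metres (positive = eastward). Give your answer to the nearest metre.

At φ = 43.299°, λ = 132.354°: sin φ = 0.685806, cos φ = 0.727785, sin λ = 0.738996, cos λ = -0.673709.
ΔE = −sin λ·ΔX + cos λ·ΔY = −(0.738996)·(554) + (-0.673709)·(-312) = -199.21 m.

ΔE = -199 m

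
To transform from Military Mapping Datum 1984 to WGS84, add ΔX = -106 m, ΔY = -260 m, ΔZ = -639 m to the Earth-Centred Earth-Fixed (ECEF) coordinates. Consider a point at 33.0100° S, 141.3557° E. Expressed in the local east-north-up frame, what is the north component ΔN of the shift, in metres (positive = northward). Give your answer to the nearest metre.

ΔN = -579 m

The local north axis is (−sin φ cos λ, −sin φ sin λ, cos φ), giving ΔN = 45.103 − 88.454 − 535.850 = -579.20 m.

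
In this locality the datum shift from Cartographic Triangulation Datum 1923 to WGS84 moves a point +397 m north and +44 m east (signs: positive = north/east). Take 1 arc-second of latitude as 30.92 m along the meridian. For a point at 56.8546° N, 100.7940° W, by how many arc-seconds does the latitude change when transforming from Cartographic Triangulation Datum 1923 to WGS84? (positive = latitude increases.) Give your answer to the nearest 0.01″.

1″ of latitude = 30.92 m, so Δφ = 397.0 / 30.92 = 12.840″.

Δφ = 12.84″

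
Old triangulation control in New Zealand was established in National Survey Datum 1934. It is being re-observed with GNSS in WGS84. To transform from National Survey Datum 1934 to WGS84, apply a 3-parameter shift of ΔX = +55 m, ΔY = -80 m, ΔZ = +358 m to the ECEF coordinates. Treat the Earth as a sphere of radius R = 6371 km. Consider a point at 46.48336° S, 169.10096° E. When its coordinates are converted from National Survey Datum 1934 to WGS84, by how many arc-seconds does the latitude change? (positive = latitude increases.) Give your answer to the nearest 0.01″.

sin φ = -0.725174, cos φ = 0.688565, sin λ = 0.189079, cos λ = -0.981962.
North component: ΔN = −sin φ cos λ·ΔX − sin φ sin λ·ΔY + cos φ·ΔZ = −(-0.725174)(-0.981962)(55) − (-0.725174)(0.189079)(-80) + (0.688565)(358) = 196.37 m.
1° of latitude spans πR/180 = 111195 m, so Δφ = 196.37 / 111195 × 3600 = 6.358″.

Δφ = 6.36″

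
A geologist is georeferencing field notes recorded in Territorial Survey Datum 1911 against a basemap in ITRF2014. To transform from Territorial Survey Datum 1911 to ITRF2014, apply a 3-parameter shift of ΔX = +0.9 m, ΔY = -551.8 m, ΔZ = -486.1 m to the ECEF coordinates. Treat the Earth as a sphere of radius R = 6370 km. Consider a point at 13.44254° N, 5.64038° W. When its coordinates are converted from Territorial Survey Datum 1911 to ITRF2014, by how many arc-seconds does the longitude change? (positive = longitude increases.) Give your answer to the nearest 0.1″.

sin φ = 0.232470, cos φ = 0.972604, sin λ = -0.098284, cos λ = 0.995158.
East component: ΔE = −sin λ·ΔX + cos λ·ΔY = −(-0.098284)(0.9) + (0.995158)(-551.8) = -549.04 m.
1° of latitude spans πR/180 = 111177 m; at latitude φ, 1° of longitude spans that × cos φ = 108131.6 m, so Δλ = -549.04 / 108131.6 × 3600 = -18.279″.

Δλ = -18.3″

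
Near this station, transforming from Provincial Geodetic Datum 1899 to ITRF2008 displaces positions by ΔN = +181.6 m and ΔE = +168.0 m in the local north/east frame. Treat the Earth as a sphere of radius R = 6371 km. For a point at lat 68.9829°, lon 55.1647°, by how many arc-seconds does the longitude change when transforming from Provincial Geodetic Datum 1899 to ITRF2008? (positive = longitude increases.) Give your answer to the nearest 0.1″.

Δλ = 15.2″

At latitude 68.9829°, cos φ = 0.358647.
One radian of longitude at latitude φ spans R cos φ, so Δλ = ΔE / (R cos φ) = 168.0 / (6371000 × 0.358647) = 7.3525e-05 rad = 15.166″.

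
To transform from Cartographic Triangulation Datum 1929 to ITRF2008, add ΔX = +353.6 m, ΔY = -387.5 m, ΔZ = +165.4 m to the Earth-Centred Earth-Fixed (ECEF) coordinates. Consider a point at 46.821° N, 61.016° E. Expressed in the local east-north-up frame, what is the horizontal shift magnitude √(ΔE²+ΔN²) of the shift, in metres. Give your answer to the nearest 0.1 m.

The local east axis at (φ, λ) is (−sin λ, cos λ, 0), so ΔE = −sin(61.016°)·353.6 + cos(61.016°)·(-387.5) = -497.08 m.
The local north axis is (−sin φ cos λ, −sin φ sin λ, cos φ), giving ΔN = -124.946 + 247.182 + 113.180 = 235.42 m.
Horizontal magnitude = √(ΔE² + ΔN²) = √((-497.08)² + 235.42²) = 550.01 m.

550.0 m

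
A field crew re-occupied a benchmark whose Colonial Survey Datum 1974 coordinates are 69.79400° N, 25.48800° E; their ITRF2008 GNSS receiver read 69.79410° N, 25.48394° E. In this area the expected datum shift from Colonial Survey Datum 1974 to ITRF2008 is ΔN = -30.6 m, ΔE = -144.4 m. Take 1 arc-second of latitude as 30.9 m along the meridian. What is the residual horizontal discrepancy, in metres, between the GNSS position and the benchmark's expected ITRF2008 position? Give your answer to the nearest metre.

Observed coordinate differences: Δφ = +0.00010°, Δλ = -0.00406°.
Converting to metres (1° lat = 111240 m, cos φ = 0.345396): observed ΔN = 11.1 m, observed ΔE = -156.0 m.
Subtracting the expected shift leaves a residual of 11.1 − (-30.6) = 41.7 m north and -156.0 − (-144.4) = -11.6 m east.
Residual distance = √(41.7² + (-11.6)²) = 43.3 m.

43 m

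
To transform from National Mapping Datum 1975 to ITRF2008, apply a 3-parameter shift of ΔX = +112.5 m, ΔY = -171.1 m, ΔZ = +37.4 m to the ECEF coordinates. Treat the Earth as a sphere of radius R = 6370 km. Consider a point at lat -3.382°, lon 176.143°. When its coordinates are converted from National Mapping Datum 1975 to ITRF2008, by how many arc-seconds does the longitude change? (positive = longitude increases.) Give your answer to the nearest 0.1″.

Δλ = 5.3″

sin φ = -0.058993, cos φ = 0.998258, sin λ = 0.067267, cos λ = -0.997735.
East component: ΔE = −sin λ·ΔX + cos λ·ΔY = −(0.067267)(112.5) + (-0.997735)(-171.1) = 163.14 m.
1° of latitude spans πR/180 = 111177 m; at latitude φ, 1° of longitude spans that × cos φ = 110983.8 m, so Δλ = 163.14 / 110983.8 × 3600 = 5.292″.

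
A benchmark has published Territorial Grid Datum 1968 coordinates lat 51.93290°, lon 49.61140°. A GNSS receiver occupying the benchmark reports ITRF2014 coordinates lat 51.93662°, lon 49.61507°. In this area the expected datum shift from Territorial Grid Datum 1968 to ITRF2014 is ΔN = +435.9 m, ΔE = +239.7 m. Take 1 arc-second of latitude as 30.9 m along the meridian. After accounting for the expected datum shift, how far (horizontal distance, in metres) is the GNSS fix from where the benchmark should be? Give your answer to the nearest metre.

25 m

Observed coordinate differences: Δφ = +0.00372°, Δλ = +0.00367°.
Converting to metres (1° lat = 111240 m, cos φ = 0.616584): observed ΔN = 413.8 m, observed ΔE = 251.7 m.
Subtracting the expected shift leaves a residual of 413.8 − (435.9) = -22.1 m north and 251.7 − (239.7) = 12.0 m east.
Residual distance = √((-22.1)² + 12.0²) = 25.1 m.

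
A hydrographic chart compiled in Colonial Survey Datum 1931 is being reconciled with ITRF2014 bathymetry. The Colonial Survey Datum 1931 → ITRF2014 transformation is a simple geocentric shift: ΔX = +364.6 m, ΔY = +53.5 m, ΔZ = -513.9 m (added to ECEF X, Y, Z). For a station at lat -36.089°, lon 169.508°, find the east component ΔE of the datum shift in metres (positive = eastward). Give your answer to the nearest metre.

ΔE = -119 m

At φ = -36.089°, λ = 169.508°: sin φ = -0.589041, cos φ = 0.808103, sin λ = 0.182098, cos λ = -0.983280.
ΔE = −sin λ·ΔX + cos λ·ΔY = −(0.182098)·(364.6) + (-0.983280)·(53.5) = -119.00 m.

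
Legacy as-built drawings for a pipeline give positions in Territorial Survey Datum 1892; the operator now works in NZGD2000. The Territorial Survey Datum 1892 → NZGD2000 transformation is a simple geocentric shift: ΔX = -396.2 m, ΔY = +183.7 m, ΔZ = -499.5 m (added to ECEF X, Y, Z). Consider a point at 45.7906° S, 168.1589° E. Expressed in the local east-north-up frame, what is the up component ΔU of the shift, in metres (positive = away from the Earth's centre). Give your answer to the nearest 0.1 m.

At φ = -45.7906°, λ = 168.1589°: sin φ = -0.716796, cos φ = 0.697283, sin λ = 0.205198, cos λ = -0.978720.
ΔU = cos φ cos λ·ΔX + cos φ sin λ·ΔY + sin φ·ΔZ = (0.697283)(-0.978720)(-396.2) + (0.697283)(0.205198)(183.7) + (-0.716796)(-499.5) = 654.71 m.

ΔU = 654.7 m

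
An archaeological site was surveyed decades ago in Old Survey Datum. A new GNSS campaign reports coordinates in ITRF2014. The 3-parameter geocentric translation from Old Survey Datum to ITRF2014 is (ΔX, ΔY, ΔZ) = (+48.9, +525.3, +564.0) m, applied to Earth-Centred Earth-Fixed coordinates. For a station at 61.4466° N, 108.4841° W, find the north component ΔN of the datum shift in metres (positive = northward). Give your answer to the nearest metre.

ΔN = 721 m

The local north axis is (−sin φ cos λ, −sin φ sin λ, cos φ), giving ΔN = 13.618 + 437.606 + 269.579 = 720.80 m.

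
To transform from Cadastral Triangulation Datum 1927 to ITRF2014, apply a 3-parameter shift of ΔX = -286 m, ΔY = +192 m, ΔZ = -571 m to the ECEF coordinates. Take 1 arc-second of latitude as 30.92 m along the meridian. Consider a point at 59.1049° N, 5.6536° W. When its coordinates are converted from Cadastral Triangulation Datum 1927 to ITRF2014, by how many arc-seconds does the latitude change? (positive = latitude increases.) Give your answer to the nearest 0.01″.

sin φ = 0.858109, cos φ = 0.513468, sin λ = -0.098514, cos λ = 0.995136.
North component: ΔN = −sin φ cos λ·ΔX − sin φ sin λ·ΔY + cos φ·ΔZ = −(0.858109)(0.995136)(-286) − (0.858109)(-0.098514)(192) + (0.513468)(-571) = -32.73 m.
1° of latitude spans 3600 × 30.92 = 111312 m, so Δφ = -32.73 / 111312 × 3600 = -1.059″.

Δφ = -1.06″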